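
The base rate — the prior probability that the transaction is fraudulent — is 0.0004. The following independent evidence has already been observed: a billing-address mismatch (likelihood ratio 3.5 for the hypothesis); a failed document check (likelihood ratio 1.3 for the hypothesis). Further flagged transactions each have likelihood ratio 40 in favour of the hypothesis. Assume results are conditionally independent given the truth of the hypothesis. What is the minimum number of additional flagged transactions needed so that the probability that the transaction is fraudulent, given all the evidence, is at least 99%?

3

Prior odds = 0.0004/0.9996 = 1/2499.
Combined Bayes factor of the evidence already in hand = 3.5 × 1.3 = 4.55.
Odds after that evidence = (1/2499) × 4.55 = 13/7140.
Target odds = 0.99/0.01 = 99.
Need 40ⁿ ≥ 99 ÷ (13/7140) = 706860/13.
40² = 1600 falls short of 706860/13 but 40³ = 64000 reaches it, so n = 3.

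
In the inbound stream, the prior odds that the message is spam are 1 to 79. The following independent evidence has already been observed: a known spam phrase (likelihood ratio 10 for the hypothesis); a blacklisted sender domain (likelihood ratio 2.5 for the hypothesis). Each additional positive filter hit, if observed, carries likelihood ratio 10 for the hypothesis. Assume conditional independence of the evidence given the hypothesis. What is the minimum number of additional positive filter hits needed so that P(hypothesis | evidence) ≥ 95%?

2

Prior odds = 1/79.
Combined Bayes factor of the evidence already in hand = 10 × 2.5 = 25.
Odds after that evidence = (1/79) × 25 = 25/79.
Target odds = 0.95/0.05 = 19.
Need 10ⁿ ≥ 19 ÷ (25/79) = 60.04.
10¹ = 10 falls short of 60.04 but 10² = 100 reaches it, so n = 2.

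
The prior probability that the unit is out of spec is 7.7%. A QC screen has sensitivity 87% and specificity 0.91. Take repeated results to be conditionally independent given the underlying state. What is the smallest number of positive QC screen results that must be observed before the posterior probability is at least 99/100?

Prior odds: 0.077 ÷ 0.923 = 77/923.
False-positive rate = 1 − 0.91 = 0.09; likelihood ratio of a positive = 0.87/0.09 = 29/3.
Target odds: 0.99 ÷ 0.01 = 99.
Need (77/923) × (29/3)ⁿ ≥ 99, i.e. (29/3)ⁿ ≥ 8307/7.
(29/3)³ = 24389/27 falls short of 8307/7 but (29/3)⁴ = 707281/81 reaches it, so n = 4.

4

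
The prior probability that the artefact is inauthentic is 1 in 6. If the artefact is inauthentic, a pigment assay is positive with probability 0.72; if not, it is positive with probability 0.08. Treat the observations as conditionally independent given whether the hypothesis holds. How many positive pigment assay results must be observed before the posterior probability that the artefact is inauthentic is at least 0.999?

Prior odds: (1/6) ÷ (5/6) = 0.2.
Likelihood ratio of a positive = 0.72/0.08 = 9.
Target posterior odds = 0.999/0.001 = 999.
Require 9ⁿ ≥ 999 ÷ 0.2 = 4995.
9³ = 729 falls short of 4995 but 9⁴ = 6561 reaches it, so n = 4.

4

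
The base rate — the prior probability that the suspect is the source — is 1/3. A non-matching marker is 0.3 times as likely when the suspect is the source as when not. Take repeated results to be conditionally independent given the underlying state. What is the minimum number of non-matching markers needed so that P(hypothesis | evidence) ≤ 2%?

Prior odds: (1/3) ÷ (2/3) = 0.5.
Likelihood ratio per non-matching marker = 0.3.
Target odds: 0.02 ÷ 0.98 = 1/49.
Require 0.3ⁿ ≤ 1/49 ÷ 0.5 = 2/49.
0.3² = 0.09 is still above 2/49 but 0.3³ = 0.027 is at or below it, so n = 3.

3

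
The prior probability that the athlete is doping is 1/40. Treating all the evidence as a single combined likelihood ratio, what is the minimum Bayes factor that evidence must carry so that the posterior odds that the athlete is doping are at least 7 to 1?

Prior odds = 0.025/0.975 = 1/39.
Target odds = 7.
Required Bayes factor = 7 ÷ (1/39) = 273.

273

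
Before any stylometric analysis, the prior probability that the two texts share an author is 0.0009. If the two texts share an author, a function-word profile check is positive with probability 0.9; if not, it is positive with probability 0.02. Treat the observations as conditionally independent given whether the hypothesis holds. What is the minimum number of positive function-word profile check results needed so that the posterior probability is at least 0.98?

3

Prior odds = 0.0009/0.9991 = 9/9991.
Likelihood ratio of a positive = 0.9/0.02 = 45.
Target odds: 0.98 ÷ 0.02 = 49.
Need (9/9991) × 45ⁿ ≥ 49, i.e. 45ⁿ ≥ 489559/9.
45² = 2025 falls short of 489559/9 but 45³ = 91125 reaches it, so n = 3.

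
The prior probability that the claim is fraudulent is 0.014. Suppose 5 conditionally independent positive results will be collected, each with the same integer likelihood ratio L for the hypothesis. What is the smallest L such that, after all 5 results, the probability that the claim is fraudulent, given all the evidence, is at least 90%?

4

Prior odds = 0.014/0.986 = 7/493.
Target odds = 0.9/0.1 = 9.
Need L⁵ ≥ 9 ÷ (7/493) = 4437/7.
3⁵ = 243 < 4437/7 ≤ 1024 = 4⁵, so L = 4.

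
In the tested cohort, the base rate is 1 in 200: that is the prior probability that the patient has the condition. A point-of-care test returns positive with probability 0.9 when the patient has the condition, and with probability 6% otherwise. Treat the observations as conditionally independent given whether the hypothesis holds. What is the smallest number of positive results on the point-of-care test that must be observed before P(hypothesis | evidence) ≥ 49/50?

Prior odds = 0.005/0.995 = 1/199.
Likelihood ratio of a positive result = 0.9/0.06 = 15.
Target posterior odds = 0.98/0.02 = 49.
Need (1/199) × 15ⁿ ≥ 49, i.e. 15ⁿ ≥ 9751.
15³ = 3375 falls short of 9751 but 15⁴ = 50625 reaches it, so n = 4.

4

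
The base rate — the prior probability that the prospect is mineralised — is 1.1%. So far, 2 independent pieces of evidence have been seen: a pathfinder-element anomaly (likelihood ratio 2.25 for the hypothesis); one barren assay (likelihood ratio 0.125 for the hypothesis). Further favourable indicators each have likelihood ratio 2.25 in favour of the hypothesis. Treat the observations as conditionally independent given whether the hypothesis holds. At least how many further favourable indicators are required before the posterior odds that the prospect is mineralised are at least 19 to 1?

11

Prior odds = 0.011/0.989 = 11/989.
Combined Bayes factor of the evidence already in hand = 2.25 × 0.125 = 0.28125.
Odds after that evidence = (11/989) × 0.28125 = 99/31648.
Target odds = 19.
Need 2.25ⁿ ≥ 19 ÷ (99/31648) = 601312/99.
2.25¹⁰ ≈3325.26 falls short of 601312/99 but 2.25¹¹ ≈7481.83 reaches it, so n = 11.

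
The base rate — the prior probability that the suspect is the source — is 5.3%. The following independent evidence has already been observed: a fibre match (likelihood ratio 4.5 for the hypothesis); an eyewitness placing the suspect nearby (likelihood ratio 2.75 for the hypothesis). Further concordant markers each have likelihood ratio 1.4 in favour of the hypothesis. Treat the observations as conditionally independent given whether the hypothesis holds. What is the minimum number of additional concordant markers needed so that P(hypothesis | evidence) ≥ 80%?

6

Prior odds = 0.053/0.947 = 53/947.
Combined Bayes factor of the evidence already in hand = 4.5 × 2.75 = 12.375.
Odds after that evidence = (53/947) × 12.375 = 5247/7576.
Target odds = 0.8/0.2 = 4.
Need 1.4ⁿ ≥ 4 ÷ (5247/7576) = 30304/5247.
1.4⁵ = 5.37824 falls short of 30304/5247 but 1.4⁶ = 117649/15625 reaches it, so n = 6.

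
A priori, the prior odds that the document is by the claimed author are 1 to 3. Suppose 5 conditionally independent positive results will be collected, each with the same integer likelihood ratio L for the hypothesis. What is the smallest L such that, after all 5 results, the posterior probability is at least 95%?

Prior odds = 1/3.
Target odds = 0.95/0.05 = 19.
Need L⁵ ≥ 19 ÷ (1/3) = 57.
2⁵ = 32 < 57 ≤ 243 = 3⁵, so L = 3.

3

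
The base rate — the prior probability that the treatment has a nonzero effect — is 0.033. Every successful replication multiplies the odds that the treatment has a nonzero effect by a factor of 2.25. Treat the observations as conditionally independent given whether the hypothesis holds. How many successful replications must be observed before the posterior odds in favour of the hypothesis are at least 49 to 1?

Prior odds = 0.033/0.967 = 33/967.
Likelihood ratio per successful replication = 2.25.
Target odds = 49.
Require 2.25ⁿ ≥ 49 ÷ (33/967) = 47383/33.
2.25⁸ = 43046721/65536 falls short of 47383/33 but 2.25⁹ = 387420489/262144 reaches it, so n = 9.

9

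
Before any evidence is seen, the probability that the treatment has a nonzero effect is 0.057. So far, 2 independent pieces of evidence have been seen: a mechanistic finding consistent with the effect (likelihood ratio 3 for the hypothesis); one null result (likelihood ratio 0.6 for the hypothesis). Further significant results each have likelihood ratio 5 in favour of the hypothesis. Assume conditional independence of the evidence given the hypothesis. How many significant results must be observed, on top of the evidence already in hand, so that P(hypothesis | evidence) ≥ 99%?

Prior odds = 0.057/0.943 = 57/943.
Combined Bayes factor of the evidence already in hand = 3 × 0.6 = 1.8.
Odds after that evidence = (57/943) × 1.8 = 513/4715.
Target odds = 0.99/0.01 = 99.
Need 5ⁿ ≥ 99 ÷ (513/4715) = 51865/57.
5⁴ = 625 falls short of 51865/57 but 5⁵ = 3125 reaches it, so n = 5.

5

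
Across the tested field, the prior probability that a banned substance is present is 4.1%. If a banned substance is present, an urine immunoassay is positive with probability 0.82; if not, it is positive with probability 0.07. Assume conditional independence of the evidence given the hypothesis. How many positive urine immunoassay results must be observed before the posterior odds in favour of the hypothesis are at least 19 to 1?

3

Prior odds: 0.041 ÷ 0.959 = 41/959.
Likelihood ratio of a positive = 0.82/0.07 = 82/7.
Target odds = 19.
Need (41/959) × (82/7)ⁿ ≥ 19, i.e. (82/7)ⁿ ≥ 18221/41.
(82/7)² = 6724/49 falls short of 18221/41 but (82/7)³ = 551368/343 reaches it, so n = 3.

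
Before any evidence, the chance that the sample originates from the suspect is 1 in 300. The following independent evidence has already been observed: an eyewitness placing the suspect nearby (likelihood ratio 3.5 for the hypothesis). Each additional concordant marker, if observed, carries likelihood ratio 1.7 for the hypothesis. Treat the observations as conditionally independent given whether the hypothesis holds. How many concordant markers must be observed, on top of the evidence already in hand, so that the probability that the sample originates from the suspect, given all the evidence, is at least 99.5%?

19

Prior odds = (1/300)/(299/300) = 1/299.
Bayes factor of the evidence already in hand = 3.5.
Odds after that evidence = (1/299) × 3.5 = 7/598.
Target odds = 0.995/0.005 = 199.
Need 1.7ⁿ ≥ 199 ÷ (7/598) = 119002/7.
1.7¹⁸ ≈14063.1 falls short of 119002/7 but 1.7¹⁹ ≈23907.2 reaches it, so n = 19.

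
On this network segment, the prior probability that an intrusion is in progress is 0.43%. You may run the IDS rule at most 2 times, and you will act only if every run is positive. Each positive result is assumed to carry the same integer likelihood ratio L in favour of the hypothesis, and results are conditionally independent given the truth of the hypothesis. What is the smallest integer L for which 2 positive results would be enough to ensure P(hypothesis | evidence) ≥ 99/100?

Prior odds = 0.0043/0.9957 = 43/9957.
Target odds = 0.99/0.01 = 99.
Need L² ≥ 99 ÷ (43/9957) = 985743/43.
151² = 22801 < 985743/43 ≤ 23104 = 152², so L = 152.

152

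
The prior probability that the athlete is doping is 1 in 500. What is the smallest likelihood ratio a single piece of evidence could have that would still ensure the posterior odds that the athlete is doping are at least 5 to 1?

2495

Prior odds = 0.002/0.998 = 1/499.
Target odds = 5.
Required Bayes factor = 5 ÷ (1/499) = 2495.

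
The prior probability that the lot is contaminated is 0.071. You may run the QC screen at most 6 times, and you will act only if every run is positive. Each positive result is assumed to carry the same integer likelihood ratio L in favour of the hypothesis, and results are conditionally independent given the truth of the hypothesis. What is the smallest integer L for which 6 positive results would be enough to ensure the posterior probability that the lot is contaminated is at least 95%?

3

Prior odds = 0.071/0.929 = 71/929.
Target odds = 0.95/0.05 = 19.
Need L⁶ ≥ 19 ÷ (71/929) = 17651/71.
2⁶ = 64 < 17651/71 ≤ 729 = 3⁶, so L = 3.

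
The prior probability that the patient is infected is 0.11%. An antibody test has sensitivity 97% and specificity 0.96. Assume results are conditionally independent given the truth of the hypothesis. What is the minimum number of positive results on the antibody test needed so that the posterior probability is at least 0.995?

Prior odds: 0.0011 ÷ 0.9989 = 11/9989.
False-positive rate = 1 − 0.96 = 0.04; likelihood ratio of a positive = 0.97/0.04 = 24.25.
Target odds: 0.995 ÷ 0.005 = 199.
Need (11/9989) × 24.25ⁿ ≥ 199, i.e. 24.25ⁿ ≥ 1987811/11.
24.25³ = 912673/64 falls short of 1987811/11 but 24.25⁴ = 88529281/256 reaches it, so n = 4.

4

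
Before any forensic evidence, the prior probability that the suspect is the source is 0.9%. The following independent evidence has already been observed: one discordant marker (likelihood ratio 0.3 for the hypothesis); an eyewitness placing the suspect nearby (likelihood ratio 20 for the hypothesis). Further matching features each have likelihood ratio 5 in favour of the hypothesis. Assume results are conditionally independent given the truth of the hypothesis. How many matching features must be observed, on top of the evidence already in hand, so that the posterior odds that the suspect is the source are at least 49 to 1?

Prior odds = 0.009/0.991 = 9/991.
Combined Bayes factor of the evidence already in hand = 0.3 × 20 = 6.
Odds after that evidence = (9/991) × 6 = 54/991.
Target odds = 49.
Need 5ⁿ ≥ 49 ÷ (54/991) = 48559/54.
5⁴ = 625 falls short of 48559/54 but 5⁵ = 3125 reaches it, so n = 5.

5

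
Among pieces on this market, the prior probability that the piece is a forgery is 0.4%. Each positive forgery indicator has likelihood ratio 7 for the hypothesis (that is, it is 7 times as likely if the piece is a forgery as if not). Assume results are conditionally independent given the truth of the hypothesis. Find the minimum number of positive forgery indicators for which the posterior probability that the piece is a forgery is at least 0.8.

Prior odds = 0.004/0.996 = 1/249.
Likelihood ratio per positive forgery indicator = 7.
Target posterior odds = 0.8/0.2 = 4.
Need (1/249) × 7ⁿ ≥ 4, i.e. 7ⁿ ≥ 996.
7³ = 343 falls short of 996 but 7⁴ = 2401 reaches it, so n = 4.

4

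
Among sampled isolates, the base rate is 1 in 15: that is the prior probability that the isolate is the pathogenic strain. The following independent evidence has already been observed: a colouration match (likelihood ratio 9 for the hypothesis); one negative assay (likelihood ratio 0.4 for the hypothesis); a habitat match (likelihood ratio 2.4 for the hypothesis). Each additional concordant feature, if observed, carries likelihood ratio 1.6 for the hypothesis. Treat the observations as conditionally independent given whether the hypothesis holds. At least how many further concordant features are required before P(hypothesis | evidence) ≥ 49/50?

Prior odds = (1/15)/(14/15) = 1/14.
Combined Bayes factor of the evidence already in hand = 9 × 0.4 × 2.4 = 8.64.
Odds after that evidence = (1/14) × 8.64 = 108/175.
Target odds = 0.98/0.02 = 49.
Need 1.6ⁿ ≥ 49 ÷ (108/175) = 8575/108.
1.6⁹ = 134217728/1953125 falls short of 8575/108 but 1.6¹⁰ ≈109.951 reaches it, so n = 10.

10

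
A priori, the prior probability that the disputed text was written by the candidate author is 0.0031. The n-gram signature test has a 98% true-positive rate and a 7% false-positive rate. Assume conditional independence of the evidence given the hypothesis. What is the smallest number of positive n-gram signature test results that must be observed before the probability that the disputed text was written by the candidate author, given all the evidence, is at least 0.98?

Prior odds: 0.0031 ÷ 0.9969 = 31/9969.
Likelihood ratio of a positive result = 0.98/0.07 = 14.
Target odds: 0.98 ÷ 0.02 = 49.
Need (31/9969) × 14ⁿ ≥ 49, i.e. 14ⁿ ≥ 488481/31.
14³ = 2744 falls short of 488481/31 but 14⁴ = 38416 reaches it, so n = 4.

4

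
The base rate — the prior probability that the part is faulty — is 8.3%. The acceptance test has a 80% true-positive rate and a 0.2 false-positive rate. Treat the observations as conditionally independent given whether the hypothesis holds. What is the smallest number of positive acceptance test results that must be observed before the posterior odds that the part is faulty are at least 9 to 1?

4

Prior odds: 0.083 ÷ 0.917 = 83/917.
Likelihood ratio of a positive result = 0.8/0.2 = 4.
Target odds = 9.
Require 4ⁿ ≥ 9 ÷ (83/917) = 8253/83.
4³ = 64 falls short of 8253/83 but 4⁴ = 256 reaches it, so n = 4.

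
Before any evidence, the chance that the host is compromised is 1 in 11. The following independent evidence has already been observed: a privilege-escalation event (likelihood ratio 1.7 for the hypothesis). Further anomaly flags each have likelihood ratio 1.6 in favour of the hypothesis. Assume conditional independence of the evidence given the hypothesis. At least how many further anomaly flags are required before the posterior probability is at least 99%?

Prior odds = (1/11)/(10/11) = 0.1.
Bayes factor of the evidence already in hand = 1.7.
Odds after that evidence = 0.1 × 1.7 = 0.17.
Target odds = 0.99/0.01 = 99.
Need 1.6ⁿ ≥ 99 ÷ 0.17 = 9900/17.
1.6¹³ ≈450.36 falls short of 9900/17 but 1.6¹⁴ ≈720.576 reaches it, so n = 14.

14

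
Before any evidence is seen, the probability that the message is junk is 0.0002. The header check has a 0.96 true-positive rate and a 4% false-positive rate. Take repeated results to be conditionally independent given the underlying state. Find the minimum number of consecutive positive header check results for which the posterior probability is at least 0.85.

4

Prior odds = 0.0002/0.9998 = 1/4999.
Likelihood ratio of a positive result = 0.96/0.04 = 24.
Target odds: 0.85 ÷ 0.15 = 17/3.
Need (1/4999) × 24ⁿ ≥ 17/3, i.e. 24ⁿ ≥ 84983/3.
24³ = 13824 falls short of 84983/3 but 24⁴ = 331776 reaches it, so n = 4.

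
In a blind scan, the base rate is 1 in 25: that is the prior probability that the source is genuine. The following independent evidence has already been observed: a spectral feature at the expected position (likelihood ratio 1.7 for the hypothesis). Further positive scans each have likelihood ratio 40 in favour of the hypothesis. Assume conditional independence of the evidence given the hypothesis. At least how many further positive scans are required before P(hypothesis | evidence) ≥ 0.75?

2

Prior odds = 0.04/0.96 = 1/24.
Bayes factor of the evidence already in hand = 1.7.
Odds after that evidence = (1/24) × 1.7 = 17/240.
Target odds = 0.75/0.25 = 3.
Need 40ⁿ ≥ 3 ÷ (17/240) = 720/17.
40¹ = 40 falls short of 720/17 but 40² = 1600 reaches it, so n = 2.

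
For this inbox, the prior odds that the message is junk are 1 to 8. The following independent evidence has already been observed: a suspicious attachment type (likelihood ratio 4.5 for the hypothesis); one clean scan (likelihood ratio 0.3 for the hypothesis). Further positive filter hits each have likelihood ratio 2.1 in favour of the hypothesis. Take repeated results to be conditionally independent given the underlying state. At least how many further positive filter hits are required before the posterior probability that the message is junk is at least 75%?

4

Prior odds = 0.125.
Combined Bayes factor of the evidence already in hand = 4.5 × 0.3 = 1.35.
Odds after that evidence = 0.125 × 1.35 = 0.16875.
Target odds = 0.75/0.25 = 3.
Need 2.1ⁿ ≥ 3 ÷ 0.16875 = 160/9.
2.1³ = 9.261 falls short of 160/9 but 2.1⁴ = 19.4481 reaches it, so n = 4.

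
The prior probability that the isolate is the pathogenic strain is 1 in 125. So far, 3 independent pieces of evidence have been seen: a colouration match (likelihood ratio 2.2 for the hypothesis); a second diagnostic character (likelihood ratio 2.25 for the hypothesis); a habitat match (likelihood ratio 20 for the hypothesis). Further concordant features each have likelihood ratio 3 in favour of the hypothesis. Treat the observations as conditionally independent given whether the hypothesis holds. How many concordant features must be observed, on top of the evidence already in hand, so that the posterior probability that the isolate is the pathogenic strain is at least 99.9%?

7

Prior odds = 0.008/0.992 = 1/124.
Combined Bayes factor of the evidence already in hand = 2.2 × 2.25 × 20 = 99.
Odds after that evidence = (1/124) × 99 = 99/124.
Target odds = 0.999/0.001 = 999.
Need 3ⁿ ≥ 999 ÷ (99/124) = 13764/11.
3⁶ = 729 falls short of 13764/11 but 3⁷ = 2187 reaches it, so n = 7.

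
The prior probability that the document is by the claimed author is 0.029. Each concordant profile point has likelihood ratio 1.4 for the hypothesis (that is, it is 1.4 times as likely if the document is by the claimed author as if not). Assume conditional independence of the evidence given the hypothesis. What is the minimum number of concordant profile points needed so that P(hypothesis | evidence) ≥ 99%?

Prior odds = 0.029/0.971 = 29/971.
Likelihood ratio per concordant profile point = 1.4.
Target odds: 0.99 ÷ 0.01 = 99.
Require 1.4ⁿ ≥ 99 ÷ (29/971) = 96129/29.
1.4²⁴ ≈3214.2 falls short of 96129/29 but 1.4²⁵ ≈4499.88 reaches it, so n = 25.

25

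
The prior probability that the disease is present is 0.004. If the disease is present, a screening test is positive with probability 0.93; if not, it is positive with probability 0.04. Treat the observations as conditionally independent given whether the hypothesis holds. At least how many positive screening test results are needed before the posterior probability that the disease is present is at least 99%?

4

Prior odds: 0.004 ÷ 0.996 = 1/249.
Likelihood ratio of a positive = 0.93/0.04 = 23.25.
Target odds: 0.99 ÷ 0.01 = 99.
Require 23.25ⁿ ≥ 99 ÷ (1/249) = 24651.
23.25³ = 804357/64 falls short of 24651 but 23.25⁴ = 74805201/256 reaches it, so n = 4.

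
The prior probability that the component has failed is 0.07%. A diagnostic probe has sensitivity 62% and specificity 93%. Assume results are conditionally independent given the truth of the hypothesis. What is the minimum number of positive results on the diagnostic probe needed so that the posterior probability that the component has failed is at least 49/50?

Prior odds: 0.0007 ÷ 0.9993 = 7/9993.
False-positive rate = 1 − 0.93 = 0.07; likelihood ratio of a positive = 0.62/0.07 = 62/7.
Target odds: 0.98 ÷ 0.02 = 49.
Need (7/9993) × (62/7)ⁿ ≥ 49, i.e. (62/7)ⁿ ≥ 69951.
(62/7)⁵ = 916132832/16807 falls short of 69951 but (62/7)⁶ ≈482794 reaches it, so n = 6.

6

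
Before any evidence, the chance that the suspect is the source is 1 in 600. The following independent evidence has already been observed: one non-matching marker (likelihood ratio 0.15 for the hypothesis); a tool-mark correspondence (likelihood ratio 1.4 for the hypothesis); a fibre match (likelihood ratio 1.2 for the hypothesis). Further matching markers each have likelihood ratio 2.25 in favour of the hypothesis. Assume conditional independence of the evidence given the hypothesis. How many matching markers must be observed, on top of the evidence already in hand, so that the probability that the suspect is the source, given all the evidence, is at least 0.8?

Prior odds = (1/600)/(599/600) = 1/599.
Combined Bayes factor of the evidence already in hand = 0.15 × 1.4 × 1.2 = 0.252.
Odds after that evidence = (1/599) × 0.252 = 63/149750.
Target odds = 0.8/0.2 = 4.
Need 2.25ⁿ ≥ 4 ÷ (63/149750) = 599000/63.
2.25¹¹ ≈7481.83 falls short of 599000/63 but 2.25¹² ≈16834.1 reaches it, so n = 12.

12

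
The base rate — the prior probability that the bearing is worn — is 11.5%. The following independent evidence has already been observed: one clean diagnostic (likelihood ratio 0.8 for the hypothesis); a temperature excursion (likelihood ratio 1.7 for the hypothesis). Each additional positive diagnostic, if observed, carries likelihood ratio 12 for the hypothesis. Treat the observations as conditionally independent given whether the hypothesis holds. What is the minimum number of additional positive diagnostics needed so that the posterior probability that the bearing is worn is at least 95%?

2

Prior odds = 0.115/0.885 = 23/177.
Combined Bayes factor of the evidence already in hand = 0.8 × 1.7 = 1.36.
Odds after that evidence = (23/177) × 1.36 = 782/4425.
Target odds = 0.95/0.05 = 19.
Need 12ⁿ ≥ 19 ÷ (782/4425) = 84075/782.
12¹ = 12 falls short of 84075/782 but 12² = 144 reaches it, so n = 2.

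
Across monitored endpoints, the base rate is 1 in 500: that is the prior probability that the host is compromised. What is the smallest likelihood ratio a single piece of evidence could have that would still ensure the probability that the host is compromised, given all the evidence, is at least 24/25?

Prior odds = 0.002/0.998 = 1/499.
Target odds = 0.96/0.04 = 24.
Required Bayes factor = 24 ÷ (1/499) = 11976.

11976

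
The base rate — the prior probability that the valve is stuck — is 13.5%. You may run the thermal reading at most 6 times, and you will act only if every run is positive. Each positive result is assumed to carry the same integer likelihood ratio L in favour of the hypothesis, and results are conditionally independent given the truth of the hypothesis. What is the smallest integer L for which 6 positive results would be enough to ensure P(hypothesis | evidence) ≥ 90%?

Prior odds = 0.135/0.865 = 27/173.
Target odds = 0.9/0.1 = 9.
Need L⁶ ≥ 9 ÷ (27/173) = 173/3.
1⁶ = 1 < 173/3 ≤ 64 = 2⁶, so L = 2.

2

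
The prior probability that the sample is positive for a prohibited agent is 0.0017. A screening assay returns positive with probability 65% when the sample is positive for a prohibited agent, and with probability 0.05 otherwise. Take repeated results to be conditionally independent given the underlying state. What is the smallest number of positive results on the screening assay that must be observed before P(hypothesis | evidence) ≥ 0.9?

Prior odds: 0.0017 ÷ 0.9983 = 17/9983.
Likelihood ratio of a positive result = 0.65/0.05 = 13.
Target posterior odds = 0.9/0.1 = 9.
Require 13ⁿ ≥ 9 ÷ (17/9983) = 89847/17.
13³ = 2197 falls short of 89847/17 but 13⁴ = 28561 reaches it, so n = 4.

4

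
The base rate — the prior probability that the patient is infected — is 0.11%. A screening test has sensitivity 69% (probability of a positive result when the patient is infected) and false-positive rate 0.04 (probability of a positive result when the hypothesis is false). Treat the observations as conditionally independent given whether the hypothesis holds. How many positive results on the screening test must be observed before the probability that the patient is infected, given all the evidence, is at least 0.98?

4

Prior odds = 0.0011/0.9989 = 11/9989.
Likelihood ratio of a positive result = 0.69/0.04 = 17.25.
Target odds: 0.98 ÷ 0.02 = 49.
Need (11/9989) × 17.25ⁿ ≥ 49, i.e. 17.25ⁿ ≥ 489461/11.
17.25³ = 5132.953125 falls short of 489461/11 but 17.25⁴ = 22667121/256 reaches it, so n = 4.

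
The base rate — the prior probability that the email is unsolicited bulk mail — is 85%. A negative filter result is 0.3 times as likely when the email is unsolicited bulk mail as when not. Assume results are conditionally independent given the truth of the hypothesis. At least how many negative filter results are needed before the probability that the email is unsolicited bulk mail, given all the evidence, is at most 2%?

5

Prior odds = 0.85/0.15 = 17/3.
Likelihood ratio per negative filter result = 0.3.
Target odds: 0.02 ÷ 0.98 = 1/49.
Require 0.3ⁿ ≤ 1/49 ÷ (17/3) = 3/833.
0.3⁴ = 0.0081 is still above 3/833 but 0.3⁵ = 243/100000 is at or below it, so n = 5.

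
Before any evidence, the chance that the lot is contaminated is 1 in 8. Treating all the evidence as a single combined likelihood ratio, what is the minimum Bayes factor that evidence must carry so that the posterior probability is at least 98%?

343

Prior odds = 0.125/0.875 = 1/7.
Target odds = 0.98/0.02 = 49.
Required Bayes factor = 49 ÷ (1/7) = 343.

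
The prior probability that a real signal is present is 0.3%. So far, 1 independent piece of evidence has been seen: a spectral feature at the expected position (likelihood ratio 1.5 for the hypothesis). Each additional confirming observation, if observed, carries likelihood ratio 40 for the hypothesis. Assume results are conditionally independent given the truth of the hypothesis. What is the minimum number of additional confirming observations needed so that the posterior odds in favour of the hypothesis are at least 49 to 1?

3

Prior odds = 0.003/0.997 = 3/997.
Bayes factor of the evidence already in hand = 1.5.
Odds after that evidence = (3/997) × 1.5 = 9/1994.
Target odds = 49.
Need 40ⁿ ≥ 49 ÷ (9/1994) = 97706/9.
40² = 1600 falls short of 97706/9 but 40³ = 64000 reaches it, so n = 3.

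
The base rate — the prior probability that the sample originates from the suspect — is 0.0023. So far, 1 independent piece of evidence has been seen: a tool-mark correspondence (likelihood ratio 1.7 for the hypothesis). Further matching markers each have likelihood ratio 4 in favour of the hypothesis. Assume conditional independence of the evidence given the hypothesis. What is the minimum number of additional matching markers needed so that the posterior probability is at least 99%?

8

Prior odds = 0.0023/0.9977 = 23/9977.
Bayes factor of the evidence already in hand = 1.7.
Odds after that evidence = (23/9977) × 1.7 = 391/99770.
Target odds = 0.99/0.01 = 99.
Need 4ⁿ ≥ 99 ÷ (391/99770) = 9877230/391.
4⁷ = 16384 falls short of 9877230/391 but 4⁸ = 65536 reaches it, so n = 8.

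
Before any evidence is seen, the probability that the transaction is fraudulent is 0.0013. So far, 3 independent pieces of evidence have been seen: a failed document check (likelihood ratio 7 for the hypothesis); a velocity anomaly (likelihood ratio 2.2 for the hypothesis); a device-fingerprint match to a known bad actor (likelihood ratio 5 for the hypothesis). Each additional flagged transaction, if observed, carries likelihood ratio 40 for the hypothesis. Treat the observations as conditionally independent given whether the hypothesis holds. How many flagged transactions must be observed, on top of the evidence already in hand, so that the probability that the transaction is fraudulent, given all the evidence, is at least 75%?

1

Prior odds = 0.0013/0.9987 = 13/9987.
Combined Bayes factor of the evidence already in hand = 7 × 2.2 × 5 = 77.
Odds after that evidence = (13/9987) × 77 = 1001/9987.
Target odds = 0.75/0.25 = 3.
Need 40ⁿ ≥ 3 ÷ (1001/9987) = 29961/1001.
40¹ = 40, which meets the required 29961/1001; so n = 1.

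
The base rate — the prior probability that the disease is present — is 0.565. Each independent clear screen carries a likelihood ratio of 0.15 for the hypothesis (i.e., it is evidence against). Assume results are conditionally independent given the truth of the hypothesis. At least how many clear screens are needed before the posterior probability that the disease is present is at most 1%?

Prior odds: 0.565 ÷ 0.435 = 113/87.
Likelihood ratio per clear screen = 0.15.
Target posterior odds = 0.01/0.99 = 1/99.
Require 0.15ⁿ ≤ 1/99 ÷ (113/87) = 29/3729.
0.15² = 0.0225 is still above 29/3729 but 0.15³ = 0.003375 is at or below it, so n = 3.

3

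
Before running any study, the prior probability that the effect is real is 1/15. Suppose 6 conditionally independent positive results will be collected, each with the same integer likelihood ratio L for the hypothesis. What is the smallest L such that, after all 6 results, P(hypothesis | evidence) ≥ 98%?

3

Prior odds = (1/15)/(14/15) = 1/14.
Target odds = 0.98/0.02 = 49.
Need L⁶ ≥ 49 ÷ (1/14) = 686.
2⁶ = 64 < 686 ≤ 729 = 3⁶, so L = 3.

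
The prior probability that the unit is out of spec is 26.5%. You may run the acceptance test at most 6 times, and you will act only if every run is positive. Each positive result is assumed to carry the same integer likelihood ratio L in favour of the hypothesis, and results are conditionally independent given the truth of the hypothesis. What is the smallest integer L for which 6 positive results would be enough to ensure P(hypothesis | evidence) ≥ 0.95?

2

Prior odds = 0.265/0.735 = 53/147.
Target odds = 0.95/0.05 = 19.
Need L⁶ ≥ 19 ÷ (53/147) = 2793/53.
1⁶ = 1 < 2793/53 ≤ 64 = 2⁶, so L = 2.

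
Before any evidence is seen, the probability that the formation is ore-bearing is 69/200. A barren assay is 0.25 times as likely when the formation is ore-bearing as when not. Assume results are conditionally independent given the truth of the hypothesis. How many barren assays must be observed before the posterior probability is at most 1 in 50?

Prior odds: 0.345 ÷ 0.655 = 69/131.
Likelihood ratio per barren assay = 0.25.
Target posterior odds = 0.02/0.98 = 1/49.
Require 0.25ⁿ ≤ 1/49 ÷ (69/131) = 131/3381.
0.25² = 0.0625 is still above 131/3381 but 0.25³ = 0.015625 is at or below it, so n = 3.

3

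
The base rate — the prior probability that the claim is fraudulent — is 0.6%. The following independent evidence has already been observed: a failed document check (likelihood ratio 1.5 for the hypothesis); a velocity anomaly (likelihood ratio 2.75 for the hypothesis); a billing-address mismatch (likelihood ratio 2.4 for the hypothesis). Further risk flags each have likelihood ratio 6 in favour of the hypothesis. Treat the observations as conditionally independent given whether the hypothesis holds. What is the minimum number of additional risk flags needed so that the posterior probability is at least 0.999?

6

Prior odds = 0.006/0.994 = 3/497.
Combined Bayes factor of the evidence already in hand = 1.5 × 2.75 × 2.4 = 9.9.
Odds after that evidence = (3/497) × 9.9 = 297/4970.
Target odds = 0.999/0.001 = 999.
Need 6ⁿ ≥ 999 ÷ (297/4970) = 183890/11.
6⁵ = 7776 falls short of 183890/11 but 6⁶ = 46656 reaches it, so n = 6.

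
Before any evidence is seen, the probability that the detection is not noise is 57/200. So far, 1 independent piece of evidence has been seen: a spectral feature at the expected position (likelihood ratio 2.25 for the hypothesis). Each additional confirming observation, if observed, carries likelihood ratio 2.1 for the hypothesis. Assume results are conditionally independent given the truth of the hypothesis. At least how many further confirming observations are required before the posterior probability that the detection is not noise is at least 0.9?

Prior odds = 0.285/0.715 = 57/143.
Bayes factor of the evidence already in hand = 2.25.
Odds after that evidence = (57/143) × 2.25 = 513/572.
Target odds = 0.9/0.1 = 9.
Need 2.1ⁿ ≥ 9 ÷ (513/572) = 572/57.
2.1³ = 9.261 falls short of 572/57 but 2.1⁴ = 19.4481 reaches it, so n = 4.

4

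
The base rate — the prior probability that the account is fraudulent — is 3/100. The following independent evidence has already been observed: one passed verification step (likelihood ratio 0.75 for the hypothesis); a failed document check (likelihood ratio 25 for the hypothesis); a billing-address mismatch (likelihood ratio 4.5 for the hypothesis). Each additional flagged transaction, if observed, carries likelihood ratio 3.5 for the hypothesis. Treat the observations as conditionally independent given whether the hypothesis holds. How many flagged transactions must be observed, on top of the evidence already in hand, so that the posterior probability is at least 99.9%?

Prior odds = 0.03/0.97 = 3/97.
Combined Bayes factor of the evidence already in hand = 0.75 × 25 × 4.5 = 84.375.
Odds after that evidence = (3/97) × 84.375 = 2025/776.
Target odds = 0.999/0.001 = 999.
Need 3.5ⁿ ≥ 999 ÷ (2025/776) = 28712/75.
3.5⁴ = 150.0625 falls short of 28712/75 but 3.5⁵ = 525.21875 reaches it, so n = 5.

5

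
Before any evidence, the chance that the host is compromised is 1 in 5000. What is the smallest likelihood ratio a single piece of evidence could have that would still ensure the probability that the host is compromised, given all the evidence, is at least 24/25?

Prior odds = 0.0002/0.9998 = 1/4999.
Target odds = 0.96/0.04 = 24.
Required Bayes factor = 24 ÷ (1/4999) = 119976.

119976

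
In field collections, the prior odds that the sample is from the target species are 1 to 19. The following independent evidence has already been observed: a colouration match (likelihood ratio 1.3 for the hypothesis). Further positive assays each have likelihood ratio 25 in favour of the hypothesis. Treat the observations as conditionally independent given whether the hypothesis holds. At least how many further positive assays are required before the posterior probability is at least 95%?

Prior odds = 1/19.
Bayes factor of the evidence already in hand = 1.3.
Odds after that evidence = (1/19) × 1.3 = 13/190.
Target odds = 0.95/0.05 = 19.
Need 25ⁿ ≥ 19 ÷ (13/190) = 3610/13.
25¹ = 25 falls short of 3610/13 but 25² = 625 reaches it, so n = 2.

2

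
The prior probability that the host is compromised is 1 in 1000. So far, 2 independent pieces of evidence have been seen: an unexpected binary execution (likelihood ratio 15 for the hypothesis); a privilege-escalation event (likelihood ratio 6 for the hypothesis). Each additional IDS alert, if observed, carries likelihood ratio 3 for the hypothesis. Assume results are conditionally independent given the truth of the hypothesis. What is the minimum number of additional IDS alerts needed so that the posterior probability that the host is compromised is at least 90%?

Prior odds = 0.001/0.999 = 1/999.
Combined Bayes factor of the evidence already in hand = 15 × 6 = 90.
Odds after that evidence = (1/999) × 90 = 10/111.
Target odds = 0.9/0.1 = 9.
Need 3ⁿ ≥ 9 ÷ (10/111) = 99.9.
3⁴ = 81 falls short of 99.9 but 3⁵ = 243 reaches it, so n = 5.

5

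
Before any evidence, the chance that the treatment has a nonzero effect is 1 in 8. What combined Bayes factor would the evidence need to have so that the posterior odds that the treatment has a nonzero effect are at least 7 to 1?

49

Prior odds = 0.125/0.875 = 1/7.
Target odds = 7.
Required Bayes factor = 7 ÷ (1/7) = 49.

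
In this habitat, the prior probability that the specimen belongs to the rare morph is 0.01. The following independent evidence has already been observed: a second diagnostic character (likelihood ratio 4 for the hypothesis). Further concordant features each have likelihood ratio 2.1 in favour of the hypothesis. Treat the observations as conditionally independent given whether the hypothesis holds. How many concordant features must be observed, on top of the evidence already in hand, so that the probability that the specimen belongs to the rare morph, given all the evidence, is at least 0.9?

8

Prior odds = 0.01/0.99 = 1/99.
Bayes factor of the evidence already in hand = 4.
Odds after that evidence = (1/99) × 4 = 4/99.
Target odds = 0.9/0.1 = 9.
Need 2.1ⁿ ≥ 9 ÷ (4/99) = 222.75.
2.1⁷ ≈180.109 falls short of 222.75 but 2.1⁸ ≈378.229 reaches it, so n = 8.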